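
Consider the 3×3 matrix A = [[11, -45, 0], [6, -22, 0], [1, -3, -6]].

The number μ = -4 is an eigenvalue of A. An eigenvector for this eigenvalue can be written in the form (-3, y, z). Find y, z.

We need (A + 4I)v = 0.
A + 4I = [[15, -45, 0], [6, -18, 0], [1, -3, -2]].
Row 1: (15)·-3 + (-45)·y + (0)·z = 0
Row 2: (6)·-3 + (-18)·y + (0)·z = 0
Row 3: (1)·-3 + (-3)·y + (-2)·z = 0
Solving gives y = -1, z = 0.
Check: A·(-3, -1, 0) = (12, 4, 0) = -4·(-3, -1, 0).

-1, 0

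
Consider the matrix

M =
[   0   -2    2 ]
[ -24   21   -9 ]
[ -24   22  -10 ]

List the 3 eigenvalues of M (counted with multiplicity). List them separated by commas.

-1, 0, 12

The characteristic polynomial is p(lambda) = det(lambda·I - M).
Expanding the 3×3 determinant: p(lambda) = lambda^3 - 11·lambda^2 - 12·lambda.
Try lambda = -1: p(-1) = 0, so -1 is a root.
Dividing by (lambda + 1) leaves lambda^2 - 12·lambda.
The quadratic factors as lambda·(lambda - 12).
Eigenvalues: -1, 0, 12.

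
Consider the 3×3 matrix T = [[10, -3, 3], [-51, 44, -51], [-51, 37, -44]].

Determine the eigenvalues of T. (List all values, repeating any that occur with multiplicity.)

-7, 7, 10

Compute the characteristic polynomial p(t) = det(tI - T).
Cofactor expansion gives p(t) = t^3 - 10t^2 - 49t + 490.
Try t = -7: p(-7) = 0, so -7 is a root.
Factor out (t + 7): p(t) = (t + 7)·(t^2 - 17t + 70).
The quadratic factors as (t - 7)·(t - 10).
Eigenvalues: -7, 7, 10.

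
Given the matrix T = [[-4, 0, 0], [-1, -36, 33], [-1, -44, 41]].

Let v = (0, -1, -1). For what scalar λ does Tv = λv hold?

-3

Compute Tv: T·(0, -1, -1) = (0, 3, 3).
Since Tv = λv, compare component 2: 3 = λ·-1, so λ = -3.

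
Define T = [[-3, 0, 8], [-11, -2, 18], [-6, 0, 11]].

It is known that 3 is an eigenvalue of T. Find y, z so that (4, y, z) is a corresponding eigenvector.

2, 3

We need (T - 3I)v = 0.
T - 3I = [[-6, 0, 8], [-11, -5, 18], [-6, 0, 8]].
Row 1: (-6)·4 + (0)·y + (8)·z = 0
Row 2: (-11)·4 + (-5)·y + (18)·z = 0
Row 3: (-6)·4 + (0)·y + (8)·z = 0
Solving gives y = 2, z = 3.
Check: T·(4, 2, 3) = (12, 6, 9) = 3·(4, 2, 3).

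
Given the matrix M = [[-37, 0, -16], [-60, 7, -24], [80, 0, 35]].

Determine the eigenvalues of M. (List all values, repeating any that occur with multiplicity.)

Set up det(λI - M) = 0.
Cofactor expansion gives p(λ) = λ^3 - 5λ^2 - 29λ + 105.
Try λ = -5: p(-5) = 0, so -5 is a root.
Factor out (λ + 5): p(λ) = (λ + 5)·(λ^2 - 10λ + 21).
The quadratic factors as (λ - 3)·(λ - 7).
Eigenvalues: -5, 3, 7.

-5, 3, 7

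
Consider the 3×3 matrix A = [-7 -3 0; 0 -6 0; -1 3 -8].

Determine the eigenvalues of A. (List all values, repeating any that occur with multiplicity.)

-8, -7, -6

Compute the characteristic polynomial p(λ) = det(λI - A).
Expanding along the first row, p(λ) = λ^3 + 21λ^2 + 146λ + 336.
Try λ = -8: p(-8) = 0, so -8 is a root.
Factor out (λ + 8): p(λ) = (λ + 8)·(λ^2 + 13λ + 42).
The quadratic factors as (λ + 7)·(λ + 6).
Eigenvalues: -8, -7, -6.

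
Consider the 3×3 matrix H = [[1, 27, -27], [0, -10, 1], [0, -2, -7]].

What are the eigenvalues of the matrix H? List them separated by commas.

The characteristic polynomial is p(s) = det(sI - H).
Expanding along the first row, p(s) = s^3 + 16s^2 + 55s - 72.
Try s = -8: p(-8) = 0, so -8 is a root.
Factor out (s + 8): p(s) = (s + 8)·(s^2 + 8s - 9).
The quadratic factors as (s + 9)·(s - 1).
Eigenvalues: -9, -8, 1.

-9, -8, 1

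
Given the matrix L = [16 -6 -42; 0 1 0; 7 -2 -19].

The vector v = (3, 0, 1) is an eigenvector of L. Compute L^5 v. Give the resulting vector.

(96, 0, 32)

First find the eigenvalue: Lv = (6, 0, 2) = 2·(3, 0, 1), so λ = 2.
Then L^5 v = λ^5·v = 2^5·(3, 0, 1) = 32·(3, 0, 1) = (96, 0, 32).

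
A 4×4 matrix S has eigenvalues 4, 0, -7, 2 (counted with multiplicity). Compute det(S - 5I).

If S has eigenvalues 4, 0, -7, 2, then S - 5I has eigenvalues -1, -5, -12, -3.
det(S - 5I) = (-1) · (-5) · (-12) · (-3) = 180.

180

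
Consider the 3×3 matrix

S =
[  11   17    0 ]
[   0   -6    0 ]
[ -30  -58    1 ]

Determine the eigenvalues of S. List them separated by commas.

Compute the characteristic polynomial p(lambda) = det(lambda·I - S).
Cofactor expansion gives p(lambda) = lambda^3 - 6·lambda^2 - 61·lambda + 66.
Since p(1) = 0, lambda = 1 is a root.
Factor out (lambda - 1): p(lambda) = (lambda - 1)·(lambda^2 - 5·lambda - 66).
The quadratic factors as (lambda + 6)·(lambda - 11).
Eigenvalues: -6, 1, 11.

-6, 1, 11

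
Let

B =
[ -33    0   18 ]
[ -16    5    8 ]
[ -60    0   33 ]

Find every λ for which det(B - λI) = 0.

-3, 3, 5

Compute the characteristic polynomial p(λ) = det(λI - B).
Cofactor expansion gives p(λ) = λ^3 - 5λ^2 - 9λ + 45.
Rational-root test: λ = 3 gives p(3) = 0.
Dividing by (λ - 3) leaves λ^2 - 2λ - 15.
The quadratic factors as (λ + 3)·(λ - 5).
Eigenvalues: -3, 3, 5.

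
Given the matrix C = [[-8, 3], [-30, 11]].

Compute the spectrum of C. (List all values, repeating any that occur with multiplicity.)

1, 2

det(C - sI) = (-8 - s)(11 - s) - (3)·(-30) = s^2 - 3s + 2.
This factors as (s - 1)·(s - 2) = 0.
Eigenvalues: 1, 2.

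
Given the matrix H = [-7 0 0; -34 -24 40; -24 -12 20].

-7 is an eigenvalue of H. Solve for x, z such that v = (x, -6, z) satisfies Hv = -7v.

We need (H + 7I)v = 0.
H + 7I = [[0, 0, 0], [-34, -17, 40], [-24, -12, 27]].
Row 1: (0)·x + (0)·-6 + (0)·z = 0
Row 2: (-34)·x + (-17)·-6 + (40)·z = 0
Row 3: (-24)·x + (-12)·-6 + (27)·z = 0
Solving gives x = 3, z = 0.
Check: H·(3, -6, 0) = (-21, 42, 0) = -7·(3, -6, 0).

3, 0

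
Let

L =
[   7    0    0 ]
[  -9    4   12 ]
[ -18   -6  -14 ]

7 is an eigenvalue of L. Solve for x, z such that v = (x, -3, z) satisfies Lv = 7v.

We need (L - 7I)v = 0.
L - 7I = [[0, 0, 0], [-9, -3, 12], [-18, -6, -21]].
Row 1: (0)·x + (0)·-3 + (0)·z = 0
Row 2: (-9)·x + (-3)·-3 + (12)·z = 0
Row 3: (-18)·x + (-6)·-3 + (-21)·z = 0
Solving gives x = 1, z = 0.
Check: L·(1, -3, 0) = (7, -21, 0) = 7·(1, -3, 0).

1, 0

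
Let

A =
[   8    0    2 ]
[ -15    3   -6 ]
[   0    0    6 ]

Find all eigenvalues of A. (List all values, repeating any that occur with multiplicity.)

The characteristic polynomial is p(r) = det(rI - A).
Cofactor expansion gives p(r) = r^3 - 17r^2 + 90r - 144.
Rational-root test: r = 3 gives p(3) = 0.
Factor out (r - 3): p(r) = (r - 3)·(r^2 - 14r + 48).
The quadratic factors as (r - 6)·(r - 8).
Eigenvalues: 3, 6, 8.

3, 6, 8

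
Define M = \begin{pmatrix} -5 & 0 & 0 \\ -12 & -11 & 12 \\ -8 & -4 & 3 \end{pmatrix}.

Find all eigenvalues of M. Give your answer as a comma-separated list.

-5, -5, -3

Set up det(λI - M) = 0.
Expanding along the first row, p(λ) = λ^3 + 13λ^2 + 55λ + 75.
Try λ = -3: p(-3) = 0, so -3 is a root.
Factor out (λ + 3): p(λ) = (λ + 3)·(λ^2 + 10λ + 25).
The quadratic factor is (λ + 5)^2.
Eigenvalues: -5, -5, -3.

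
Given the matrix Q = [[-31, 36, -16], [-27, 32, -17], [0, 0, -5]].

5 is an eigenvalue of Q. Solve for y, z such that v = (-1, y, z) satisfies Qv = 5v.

We need (Q - 5I)v = 0.
Q - 5I = [[-36, 36, -16], [-27, 27, -17], [0, 0, -10]].
Row 1: (-36)·-1 + (36)·y + (-16)·z = 0
Row 2: (-27)·-1 + (27)·y + (-17)·z = 0
Row 3: (0)·-1 + (0)·y + (-10)·z = 0
Solving gives y = -1, z = 0.
Check: Q·(-1, -1, 0) = (-5, -5, 0) = 5·(-1, -1, 0).

-1, 0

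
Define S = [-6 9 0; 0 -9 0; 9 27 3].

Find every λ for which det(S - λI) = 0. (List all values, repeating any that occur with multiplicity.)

-9, -6, 3

Set up det(λI - S) = 0.
Cofactor expansion gives p(λ) = λ^3 + 12λ^2 + 9λ - 162.
Rational-root test: λ = 3 gives p(3) = 0.
Dividing by (λ - 3) leaves λ^2 + 15λ + 54.
The quadratic factors as (λ + 9)·(λ + 6).
Eigenvalues: -9, -6, 3.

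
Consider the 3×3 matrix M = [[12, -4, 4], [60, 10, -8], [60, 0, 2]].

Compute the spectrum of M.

2, 10, 12

The characteristic polynomial is p(t) = det(tI - M).
Expanding along the first row, p(t) = t^3 - 24t^2 + 164t - 240.
Rational-root test: t = 2 gives p(2) = 0.
Factor out (t - 2): p(t) = (t - 2)·(t^2 - 22t + 120).
The quadratic factors as (t - 10)·(t - 12).
Eigenvalues: 2, 10, 12.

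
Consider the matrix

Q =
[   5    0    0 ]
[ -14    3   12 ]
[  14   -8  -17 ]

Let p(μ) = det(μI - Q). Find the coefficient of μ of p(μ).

-25

p(μ) = μ^3 + 9μ^2 - 25μ - 225.
The coefficient of μ is -25.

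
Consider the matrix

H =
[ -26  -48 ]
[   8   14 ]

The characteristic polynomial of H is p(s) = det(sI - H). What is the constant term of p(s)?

p(s) = s^2 + 12s + 20.
The constant term is 20.

20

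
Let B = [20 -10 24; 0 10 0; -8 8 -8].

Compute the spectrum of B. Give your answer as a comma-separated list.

The characteristic polynomial is p(r) = det(rI - B).
Expanding along the first row, p(r) = r^3 - 22r^2 + 152r - 320.
Rational-root test: r = 4 gives p(4) = 0.
Factor out (r - 4): p(r) = (r - 4)·(r^2 - 18r + 80).
The quadratic factors as (r - 8)·(r - 10).
Eigenvalues: 4, 8, 10.

4, 8, 10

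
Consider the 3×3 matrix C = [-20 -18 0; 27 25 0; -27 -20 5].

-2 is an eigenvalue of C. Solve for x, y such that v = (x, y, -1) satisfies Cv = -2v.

We need (C + 2I)v = 0.
C + 2I = [[-18, -18, 0], [27, 27, 0], [-27, -20, 7]].
Row 1: (-18)·x + (-18)·y + (0)·-1 = 0
Row 2: (27)·x + (27)·y + (0)·-1 = 0
Row 3: (-27)·x + (-20)·y + (7)·-1 = 0
Solving gives x = -1, y = 1.
Check: C·(-1, 1, -1) = (2, -2, 2) = -2·(-1, 1, -1).

-1, 1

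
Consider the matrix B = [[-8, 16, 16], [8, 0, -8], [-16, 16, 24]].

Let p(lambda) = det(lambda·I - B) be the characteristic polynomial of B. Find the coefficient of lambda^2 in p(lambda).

-16

The coefficient of lambda^2 of det(lambda·I - B) is −trace(B).
trace(B) = (-8) + (0) + (24) = 16, so the coefficient is -16.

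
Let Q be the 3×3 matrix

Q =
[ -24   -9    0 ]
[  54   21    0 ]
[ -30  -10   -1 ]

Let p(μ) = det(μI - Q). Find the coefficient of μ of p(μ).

p(μ) = μ^3 + 4μ^2 - 15μ - 18.
The coefficient of μ is -15.

-15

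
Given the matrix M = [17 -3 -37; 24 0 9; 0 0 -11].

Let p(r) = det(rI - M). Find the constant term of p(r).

p(r) = r^3 - 6r^2 - 115r + 792.
The constant term is 792.

792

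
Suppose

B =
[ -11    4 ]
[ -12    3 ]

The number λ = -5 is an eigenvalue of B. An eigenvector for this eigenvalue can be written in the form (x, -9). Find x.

We need (B + 5I)v = 0.
B + 5I = [[-6, 4], [-12, 8]].
Row 1: (-6)·x + (4)·-9 = 0
Row 2: (-12)·x + (8)·-9 = 0
Solving gives x = -6.
Check: B·(-6, -9) = (30, 45) = -5·(-6, -9).

-6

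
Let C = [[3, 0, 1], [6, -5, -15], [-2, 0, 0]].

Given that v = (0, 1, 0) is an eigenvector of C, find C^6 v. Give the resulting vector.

First find the eigenvalue: Cv = (0, -5, 0) = -5·(0, 1, 0), so λ = -5.
Then C^6 v = λ^6·v = (-5)^6·(0, 1, 0) = 15625·(0, 1, 0) = (0, 15625, 0).

(0, 15625, 0)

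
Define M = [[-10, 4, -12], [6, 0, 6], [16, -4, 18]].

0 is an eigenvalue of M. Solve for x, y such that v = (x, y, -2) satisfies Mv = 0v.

2, -1

We need (M)v = 0.
M = [[-10, 4, -12], [6, 0, 6], [16, -4, 18]].
Row 1: (-10)·x + (4)·y + (-12)·-2 = 0
Row 2: (6)·x + (0)·y + (6)·-2 = 0
Row 3: (16)·x + (-4)·y + (18)·-2 = 0
Solving gives x = 2, y = -1.
Check: M·(2, -1, -2) = (0, 0, 0) = 0·(2, -1, -2).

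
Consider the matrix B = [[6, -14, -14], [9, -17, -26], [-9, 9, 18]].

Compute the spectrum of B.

Compute the characteristic polynomial p(s) = det(sI - B).
Expanding the 3×3 determinant: p(s) = s^3 - 7s^2 - 66s + 432.
Try s = 6: p(6) = 0, so 6 is a root.
Factor out (s - 6): p(s) = (s - 6)·(s^2 - s - 72).
The quadratic factors as (s + 8)·(s - 9).
Eigenvalues: -8, 6, 9.

-8, 6, 9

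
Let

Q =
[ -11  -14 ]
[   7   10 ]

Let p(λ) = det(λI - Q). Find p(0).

p(0) = det(0·I − Q) = det(−Q) = (−1)^2·det(Q).
det(Q) = -12, so p(0) = -12.

-12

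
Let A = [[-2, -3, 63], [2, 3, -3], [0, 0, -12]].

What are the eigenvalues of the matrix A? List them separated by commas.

The characteristic polynomial is p(r) = det(rI - A).
Cofactor expansion gives p(r) = r^3 + 11r^2 - 12r.
Since p(0) = 0, r = 0 is a root.
Factor out r: p(r) = r·(r^2 + 11r - 12).
The quadratic factors as (r + 12)·(r - 1).
Eigenvalues: -12, 0, 1.

-12, 0, 1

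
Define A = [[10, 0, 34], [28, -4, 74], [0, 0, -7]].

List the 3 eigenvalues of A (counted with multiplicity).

Set up det(rI - A) = 0.
Expanding the 3×3 determinant: p(r) = r^3 + r^2 - 82r - 280.
Since p(-4) = 0, r = -4 is a root.
Dividing by (r + 4) leaves r^2 - 3r - 70.
The quadratic factors as (r + 7)·(r - 10).
Eigenvalues: -7, -4, 10.

-7, -4, 10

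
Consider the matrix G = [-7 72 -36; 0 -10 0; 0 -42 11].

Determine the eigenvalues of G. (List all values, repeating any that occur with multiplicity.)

The characteristic polynomial is p(s) = det(sI - G).
Expanding the 3×3 determinant: p(s) = s^3 + 6s^2 - 117s - 770.
Rational-root test: s = -7 gives p(-7) = 0.
Factor out (s + 7): p(s) = (s + 7)·(s^2 - s - 110).
The quadratic factors as (s + 10)·(s - 11).
Eigenvalues: -10, -7, 11.

-10, -7, 11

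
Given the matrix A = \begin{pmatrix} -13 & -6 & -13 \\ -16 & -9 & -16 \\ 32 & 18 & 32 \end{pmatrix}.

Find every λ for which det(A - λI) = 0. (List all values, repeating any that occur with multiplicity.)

0, 3, 7

Set up det(lambda·I - A) = 0.
Cofactor expansion gives p(lambda) = lambda^3 - 10·lambda^2 + 21·lambda.
Try lambda = 0: p(0) = 0, so 0 is a root.
Dividing by lambda leaves lambda^2 - 10·lambda + 21.
The quadratic factors as (lambda - 3)·(lambda - 7).
Eigenvalues: 0, 3, 7.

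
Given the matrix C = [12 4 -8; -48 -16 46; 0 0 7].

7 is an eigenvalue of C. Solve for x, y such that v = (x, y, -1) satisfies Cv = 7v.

0, -2

We need (C - 7I)v = 0.
C - 7I = [[5, 4, -8], [-48, -23, 46], [0, 0, 0]].
Row 1: (5)·x + (4)·y + (-8)·-1 = 0
Row 2: (-48)·x + (-23)·y + (46)·-1 = 0
Row 3: (0)·x + (0)·y + (0)·-1 = 0
Solving gives x = 0, y = -2.
Check: C·(0, -2, -1) = (0, -14, -7) = 7·(0, -2, -1).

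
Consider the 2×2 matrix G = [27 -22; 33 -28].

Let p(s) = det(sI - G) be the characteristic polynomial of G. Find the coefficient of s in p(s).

1

The coefficient of s of det(sI - G) is −trace(G).
trace(G) = (27) + (-28) = -1, so the coefficient is 1.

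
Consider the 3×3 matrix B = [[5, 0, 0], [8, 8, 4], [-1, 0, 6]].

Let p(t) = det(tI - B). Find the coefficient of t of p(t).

p(t) = t^3 - 19t^2 + 118t - 240.
The coefficient of t is 118.

118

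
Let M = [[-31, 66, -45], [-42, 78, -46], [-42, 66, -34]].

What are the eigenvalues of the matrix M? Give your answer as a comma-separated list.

-10, 11, 12

Set up det(sI - M) = 0.
Expanding along the first row, p(s) = s^3 - 13s^2 - 98s + 1320.
Rational-root test: s = -10 gives p(-10) = 0.
Factor out (s + 10): p(s) = (s + 10)·(s^2 - 23s + 132).
The quadratic factors as (s - 11)·(s - 12).
Eigenvalues: -10, 11, 12.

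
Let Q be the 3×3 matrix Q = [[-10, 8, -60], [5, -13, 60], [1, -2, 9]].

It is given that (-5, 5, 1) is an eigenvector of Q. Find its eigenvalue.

Compute Qv: Q·(-5, 5, 1) = (30, -30, -6).
Since Qv = λv, compare component 1: 30 = λ·-5, so λ = -6.

-6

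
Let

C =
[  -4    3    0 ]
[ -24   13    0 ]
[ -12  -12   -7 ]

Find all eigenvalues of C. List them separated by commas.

-7, 4, 5

Compute the characteristic polynomial p(μ) = det(μI - C).
Expanding the 3×3 determinant: p(μ) = μ^3 - 2μ^2 - 43μ + 140.
Try μ = -7: p(-7) = 0, so -7 is a root.
Factor out (μ + 7): p(μ) = (μ + 7)·(μ^2 - 9μ + 20).
The quadratic factors as (μ - 4)·(μ - 5).
Eigenvalues: -7, 4, 5.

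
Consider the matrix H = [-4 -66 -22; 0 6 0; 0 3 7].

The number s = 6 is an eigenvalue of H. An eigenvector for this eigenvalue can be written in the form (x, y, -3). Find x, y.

We need (H - 6I)v = 0.
H - 6I = [[-10, -66, -22], [0, 0, 0], [0, 3, 1]].
Row 1: (-10)·x + (-66)·y + (-22)·-3 = 0
Row 2: (0)·x + (0)·y + (0)·-3 = 0
Row 3: (0)·x + (3)·y + (1)·-3 = 0
Solving gives x = 0, y = 1.
Check: H·(0, 1, -3) = (0, 6, -18) = 6·(0, 1, -3).

0, 1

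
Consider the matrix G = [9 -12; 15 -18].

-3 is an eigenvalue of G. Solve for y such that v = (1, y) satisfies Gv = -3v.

1

We need (G + 3I)v = 0.
G + 3I = [[12, -12], [15, -15]].
Row 1: (12)·1 + (-12)·y = 0
Row 2: (15)·1 + (-15)·y = 0
Solving gives y = 1.
Check: G·(1, 1) = (-3, -3) = -3·(1, 1).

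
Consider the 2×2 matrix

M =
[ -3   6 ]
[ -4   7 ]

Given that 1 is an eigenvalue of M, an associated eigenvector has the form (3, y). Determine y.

We need (M - 1I)v = 0.
M - 1I = [[-4, 6], [-4, 6]].
Row 1: (-4)·3 + (6)·y = 0
Row 2: (-4)·3 + (6)·y = 0
Solving gives y = 2.
Check: M·(3, 2) = (3, 2) = 1·(3, 2).

2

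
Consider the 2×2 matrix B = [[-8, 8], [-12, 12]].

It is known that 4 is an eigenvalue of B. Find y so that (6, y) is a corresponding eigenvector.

9

We need (B - 4I)v = 0.
B - 4I = [[-12, 8], [-12, 8]].
Row 1: (-12)·6 + (8)·y = 0
Row 2: (-12)·6 + (8)·y = 0
Solving gives y = 9.
Check: B·(6, 9) = (24, 36) = 4·(6, 9).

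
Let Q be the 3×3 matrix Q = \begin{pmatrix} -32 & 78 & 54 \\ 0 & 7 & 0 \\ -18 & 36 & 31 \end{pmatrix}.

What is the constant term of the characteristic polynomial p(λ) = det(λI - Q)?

140

p(0) = det(0·I − Q) = det(−Q) = (−1)^3·det(Q).
det(Q) = -140, so p(0) = 140.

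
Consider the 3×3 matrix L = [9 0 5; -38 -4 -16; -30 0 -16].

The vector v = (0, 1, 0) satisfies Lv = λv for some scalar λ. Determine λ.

-4

Compute Lv: L·(0, 1, 0) = (0, -4, 0).
Since Lv = λv, compare component 2: -4 = λ·1, so λ = -4.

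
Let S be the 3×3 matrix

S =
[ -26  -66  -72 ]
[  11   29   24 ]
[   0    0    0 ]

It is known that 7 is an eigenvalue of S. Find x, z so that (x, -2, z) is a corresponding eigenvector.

4, 0

We need (S - 7I)v = 0.
S - 7I = [[-33, -66, -72], [11, 22, 24], [0, 0, -7]].
Row 1: (-33)·x + (-66)·-2 + (-72)·z = 0
Row 2: (11)·x + (22)·-2 + (24)·z = 0
Row 3: (0)·x + (0)·-2 + (-7)·z = 0
Solving gives x = 4, z = 0.
Check: S·(4, -2, 0) = (28, -14, 0) = 7·(4, -2, 0).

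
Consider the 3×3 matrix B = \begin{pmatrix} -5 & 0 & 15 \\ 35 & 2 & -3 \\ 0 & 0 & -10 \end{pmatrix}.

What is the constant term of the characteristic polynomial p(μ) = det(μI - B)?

p(0) = det(0·I − B) = det(−B) = (−1)^3·det(B).
det(B) = 100, so p(0) = -100.

-100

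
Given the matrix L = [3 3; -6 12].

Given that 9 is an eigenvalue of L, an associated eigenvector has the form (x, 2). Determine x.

1

We need (L - 9I)v = 0.
L - 9I = [[-6, 3], [-6, 3]].
Row 1: (-6)·x + (3)·2 = 0
Row 2: (-6)·x + (3)·2 = 0
Solving gives x = 1.
Check: L·(1, 2) = (9, 18) = 9·(1, 2).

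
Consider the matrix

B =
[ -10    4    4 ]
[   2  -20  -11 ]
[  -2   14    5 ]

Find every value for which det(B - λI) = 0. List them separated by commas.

-10, -9, -6

Compute the characteristic polynomial p(lambda) = det(lambda·I - B).
Expanding the 3×3 determinant: p(lambda) = lambda^3 + 25·lambda^2 + 204·lambda + 540.
Try lambda = -9: p(-9) = 0, so -9 is a root.
Factor out (lambda + 9): p(lambda) = (lambda + 9)·(lambda^2 + 16·lambda + 60).
The quadratic factors as (lambda + 10)·(lambda + 6).
Eigenvalues: -10, -9, -6.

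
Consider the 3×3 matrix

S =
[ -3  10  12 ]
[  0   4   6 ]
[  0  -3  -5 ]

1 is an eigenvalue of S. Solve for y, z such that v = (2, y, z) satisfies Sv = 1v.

We need (S - 1I)v = 0.
S - 1I = [[-4, 10, 12], [0, 3, 6], [0, -3, -6]].
Row 1: (-4)·2 + (10)·y + (12)·z = 0
Row 2: (0)·2 + (3)·y + (6)·z = 0
Row 3: (0)·2 + (-3)·y + (-6)·z = 0
Solving gives y = 2, z = -1.
Check: S·(2, 2, -1) = (2, 2, -1) = 1·(2, 2, -1).

2, -1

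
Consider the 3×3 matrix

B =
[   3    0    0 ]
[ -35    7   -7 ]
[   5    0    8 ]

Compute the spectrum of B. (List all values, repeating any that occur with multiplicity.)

Compute the characteristic polynomial p(t) = det(tI - B).
Cofactor expansion gives p(t) = t^3 - 18t^2 + 101t - 168.
Since p(3) = 0, t = 3 is a root.
Dividing by (t - 3) leaves t^2 - 15t + 56.
The quadratic factors as (t - 7)·(t - 8).
Eigenvalues: 3, 7, 8.

3, 7, 8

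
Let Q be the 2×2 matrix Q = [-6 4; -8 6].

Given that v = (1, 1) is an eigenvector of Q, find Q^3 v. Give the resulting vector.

First find the eigenvalue: Qv = (-2, -2) = -2·(1, 1), so λ = -2.
Then Q^3 v = λ^3·v = (-2)^3·(1, 1) = -8·(1, 1) = (-8, -8).

(-8, -8)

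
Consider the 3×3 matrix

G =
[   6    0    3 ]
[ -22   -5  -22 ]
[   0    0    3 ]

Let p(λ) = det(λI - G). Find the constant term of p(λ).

p(λ) = λ^3 - 4λ^2 - 27λ + 90.
The constant term is 90.

90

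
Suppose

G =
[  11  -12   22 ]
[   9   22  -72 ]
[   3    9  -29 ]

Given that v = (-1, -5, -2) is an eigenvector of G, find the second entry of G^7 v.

First find the eigenvalue: Gv = (5, 25, 10) = -5·(-1, -5, -2), so λ = -5.
Then G^7 v = λ^7·v = (-5)^7·(-1, -5, -2) = -78125·(-1, -5, -2) = (78125, 390625, 156250).

390625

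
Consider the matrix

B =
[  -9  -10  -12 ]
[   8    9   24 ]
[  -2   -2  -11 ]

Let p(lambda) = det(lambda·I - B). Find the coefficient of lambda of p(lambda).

p(lambda) = lambda^3 + 11·lambda^2 + 23·lambda - 35.
The coefficient of lambda is 23.

23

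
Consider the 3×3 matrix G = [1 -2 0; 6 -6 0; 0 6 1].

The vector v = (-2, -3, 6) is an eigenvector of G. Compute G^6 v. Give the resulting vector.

First find the eigenvalue: Gv = (4, 6, -12) = -2·(-2, -3, 6), so λ = -2.
Then G^6 v = λ^6·v = (-2)^6·(-2, -3, 6) = 64·(-2, -3, 6) = (-128, -192, 384).

(-128, -192, 384)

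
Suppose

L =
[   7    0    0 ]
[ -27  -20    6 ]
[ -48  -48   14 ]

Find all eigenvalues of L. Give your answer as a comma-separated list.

Set up det(μI - L) = 0.
Cofactor expansion gives p(μ) = μ^3 - μ^2 - 34μ - 56.
Try μ = -2: p(-2) = 0, so -2 is a root.
Dividing by (μ + 2) leaves μ^2 - 3μ - 28.
The quadratic factors as (μ + 4)·(μ - 7).
Eigenvalues: -4, -2, 7.

-4, -2, 7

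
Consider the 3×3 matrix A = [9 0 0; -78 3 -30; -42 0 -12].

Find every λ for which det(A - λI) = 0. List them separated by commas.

Compute the characteristic polynomial p(λ) = det(λI - A).
Expanding the 3×3 determinant: p(λ) = λ^3 - 117λ + 324.
Since p(3) = 0, λ = 3 is a root.
Factor out (λ - 3): p(λ) = (λ - 3)·(λ^2 + 3λ - 108).
The quadratic factors as (λ + 12)·(λ - 9).
Eigenvalues: -12, 3, 9.

-12, 3, 9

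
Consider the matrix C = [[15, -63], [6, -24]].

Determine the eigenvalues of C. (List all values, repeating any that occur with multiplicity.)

-6, -3

det(C - λI) = (15 - λ)(-24 - λ) - (-63)·(6) = λ^2 + 9λ + 18.
This factors as (λ + 6)·(λ + 3) = 0.
Eigenvalues: -6, -3.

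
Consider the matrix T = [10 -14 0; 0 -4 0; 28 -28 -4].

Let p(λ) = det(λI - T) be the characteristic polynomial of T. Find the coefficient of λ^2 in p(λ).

The coefficient of λ^2 of det(λI - T) is −trace(T).
trace(T) = (10) + (-4) + (-4) = 2, so the coefficient is -2.

-2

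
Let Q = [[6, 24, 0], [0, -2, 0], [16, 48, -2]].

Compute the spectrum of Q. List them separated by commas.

-2, -2, 6

Compute the characteristic polynomial p(s) = det(sI - Q).
Expanding the 3×3 determinant: p(s) = s^3 - 2s^2 - 20s - 24.
Rational-root test: s = -2 gives p(-2) = 0.
Dividing by (s + 2) leaves s^2 - 4s - 12.
The quadratic factors as (s + 2)·(s - 6).
Eigenvalues: -2, -2, 6.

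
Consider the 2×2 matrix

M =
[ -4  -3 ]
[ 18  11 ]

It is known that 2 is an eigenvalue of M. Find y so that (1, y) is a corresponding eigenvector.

-2

We need (M - 2I)v = 0.
M - 2I = [[-6, -3], [18, 9]].
Row 1: (-6)·1 + (-3)·y = 0
Row 2: (18)·1 + (9)·y = 0
Solving gives y = -2.
Check: M·(1, -2) = (2, -4) = 2·(1, -2).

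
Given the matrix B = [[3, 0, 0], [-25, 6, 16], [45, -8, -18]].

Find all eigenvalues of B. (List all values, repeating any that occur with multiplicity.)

-10, -2, 3

Set up det(tI - B) = 0.
Cofactor expansion gives p(t) = t^3 + 9t^2 - 16t - 60.
Rational-root test: t = -10 gives p(-10) = 0.
Factor out (t + 10): p(t) = (t + 10)·(t^2 - t - 6).
The quadratic factors as (t + 2)·(t - 3).
Eigenvalues: -10, -2, 3.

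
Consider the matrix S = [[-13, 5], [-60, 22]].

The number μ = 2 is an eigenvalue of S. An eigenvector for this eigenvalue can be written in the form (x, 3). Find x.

1

We need (S - 2I)v = 0.
S - 2I = [[-15, 5], [-60, 20]].
Row 1: (-15)·x + (5)·3 = 0
Row 2: (-60)·x + (20)·3 = 0
Solving gives x = 1.
Check: S·(1, 3) = (2, 6) = 2·(1, 3).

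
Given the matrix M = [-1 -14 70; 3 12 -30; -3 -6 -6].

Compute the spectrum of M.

-1, 0, 6

The characteristic polynomial is p(s) = det(sI - M).
Cofactor expansion gives p(s) = s^3 - 5s^2 - 6s.
Try s = -1: p(-1) = 0, so -1 is a root.
Factor out (s + 1): p(s) = (s + 1)·(s^2 - 6s).
The quadratic factors as s·(s - 6).
Eigenvalues: -1, 0, 6.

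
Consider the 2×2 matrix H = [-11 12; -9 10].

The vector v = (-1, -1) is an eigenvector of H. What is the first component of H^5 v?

-1

First find the eigenvalue: Hv = (-1, -1) = 1·(-1, -1), so λ = 1.
Then H^5 v = λ^5·v = 1^5·(-1, -1) = 1·(-1, -1) = (-1, -1).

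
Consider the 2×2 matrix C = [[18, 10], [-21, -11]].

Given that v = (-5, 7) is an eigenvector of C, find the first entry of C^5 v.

First find the eigenvalue: Cv = (-20, 28) = 4·(-5, 7), so λ = 4.
Then C^5 v = λ^5·v = 4^5·(-5, 7) = 1024·(-5, 7) = (-5120, 7168).

-5120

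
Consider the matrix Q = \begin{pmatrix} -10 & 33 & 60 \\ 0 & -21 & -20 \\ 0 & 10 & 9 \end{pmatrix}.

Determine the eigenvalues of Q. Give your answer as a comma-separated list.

-11, -10, -1

The characteristic polynomial is p(λ) = det(λI - Q).
Cofactor expansion gives p(λ) = λ^3 + 22λ^2 + 131λ + 110.
Rational-root test: λ = -1 gives p(-1) = 0.
Factor out (λ + 1): p(λ) = (λ + 1)·(λ^2 + 21λ + 110).
The quadratic factors as (λ + 11)·(λ + 10).
Eigenvalues: -11, -10, -1.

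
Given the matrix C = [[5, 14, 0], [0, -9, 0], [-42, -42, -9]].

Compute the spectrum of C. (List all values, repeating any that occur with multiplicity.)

-9, -9, 5

Set up det(λI - C) = 0.
Expanding the 3×3 determinant: p(λ) = λ^3 + 13λ^2 - 9λ - 405.
Since p(-9) = 0, λ = -9 is a root.
Dividing by (λ + 9) leaves λ^2 + 4λ - 45.
The quadratic factors as (λ + 9)·(λ - 5).
Eigenvalues: -9, -9, 5.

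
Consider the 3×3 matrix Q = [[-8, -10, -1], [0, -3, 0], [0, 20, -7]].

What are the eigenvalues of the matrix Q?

-8, -7, -3

Set up det(μI - Q) = 0.
Expanding along the first row, p(μ) = μ^3 + 18μ^2 + 101μ + 168.
Try μ = -3: p(-3) = 0, so -3 is a root.
Dividing by (μ + 3) leaves μ^2 + 15μ + 56.
The quadratic factors as (μ + 8)·(μ + 7).
Eigenvalues: -8, -7, -3.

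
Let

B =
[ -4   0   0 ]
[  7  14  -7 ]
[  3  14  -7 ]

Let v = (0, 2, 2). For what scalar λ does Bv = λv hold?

Compute Bv: B·(0, 2, 2) = (0, 14, 14).
Since Bv = λv, compare component 2: 14 = λ·2, so λ = 7.

7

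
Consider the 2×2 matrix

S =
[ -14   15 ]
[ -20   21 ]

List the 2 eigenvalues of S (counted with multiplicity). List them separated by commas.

det(S - lambda·I) = (-14 - lambda)(21 - lambda) - (15)·(-20) = lambda^2 - 7·lambda + 6.
This factors as (lambda - 1)·(lambda - 6) = 0.
Eigenvalues: 1, 6.

1, 6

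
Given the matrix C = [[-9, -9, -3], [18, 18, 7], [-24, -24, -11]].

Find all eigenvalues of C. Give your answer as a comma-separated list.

Set up det(rI - C) = 0.
Expanding the 3×3 determinant: p(r) = r^3 + 2r^2 - 3r.
Try r = -3: p(-3) = 0, so -3 is a root.
Factor out (r + 3): p(r) = (r + 3)·(r^2 - r).
The quadratic factors as r·(r - 1).
Eigenvalues: -3, 0, 1.

-3, 0, 1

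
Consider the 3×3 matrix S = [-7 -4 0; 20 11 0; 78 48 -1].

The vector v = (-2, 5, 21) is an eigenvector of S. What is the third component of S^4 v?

1701

First find the eigenvalue: Sv = (-6, 15, 63) = 3·(-2, 5, 21), so λ = 3.
Then S^4 v = λ^4·v = 3^4·(-2, 5, 21) = 81·(-2, 5, 21) = (-162, 405, 1701).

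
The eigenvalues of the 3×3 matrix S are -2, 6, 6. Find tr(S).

trace(S) is the sum of the eigenvalues: (-2) + (6) + (6) = 10.

10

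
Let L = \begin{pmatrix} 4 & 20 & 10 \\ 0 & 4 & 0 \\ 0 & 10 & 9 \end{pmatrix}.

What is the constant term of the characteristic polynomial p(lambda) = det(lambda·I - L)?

-144

p(0) = det(0·I − L) = det(−L) = (−1)^3·det(L).
det(L) = 144, so p(0) = -144.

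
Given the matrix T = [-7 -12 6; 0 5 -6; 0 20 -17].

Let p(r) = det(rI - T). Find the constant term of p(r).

p(r) = r^3 + 19r^2 + 119r + 245.
The constant term is 245.

245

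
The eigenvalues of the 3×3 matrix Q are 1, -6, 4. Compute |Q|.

-24

det(Q) is the product of the eigenvalues: (1) · (-6) · (4) = -24.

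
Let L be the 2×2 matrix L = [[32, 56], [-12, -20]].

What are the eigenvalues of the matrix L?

4, 8

det(L - λI) = (32 - λ)(-20 - λ) - (56)·(-12) = λ^2 - 12λ + 32.
This factors as (λ - 4)·(λ - 8) = 0.
Eigenvalues: 4, 8.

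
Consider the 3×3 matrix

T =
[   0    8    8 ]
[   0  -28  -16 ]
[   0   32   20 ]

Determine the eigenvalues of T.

-12, 0, 4

The characteristic polynomial is p(λ) = det(λI - T).
Cofactor expansion gives p(λ) = λ^3 + 8λ^2 - 48λ.
Try λ = 4: p(4) = 0, so 4 is a root.
Dividing by (λ - 4) leaves λ^2 + 12λ.
The quadratic factors as (λ + 12)·λ.
Eigenvalues: -12, 0, 4.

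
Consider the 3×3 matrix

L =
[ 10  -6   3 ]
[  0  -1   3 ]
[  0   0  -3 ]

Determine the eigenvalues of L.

L is upper triangular, so its eigenvalues are the diagonal entries.
Diagonal: 10, -1, -3.

-3, -1, 10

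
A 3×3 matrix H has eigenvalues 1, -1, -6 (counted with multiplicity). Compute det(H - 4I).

If H has eigenvalues 1, -1, -6, then H - 4I has eigenvalues -3, -5, -10.
det(H - 4I) = (-3) · (-5) · (-10) = -150.

-150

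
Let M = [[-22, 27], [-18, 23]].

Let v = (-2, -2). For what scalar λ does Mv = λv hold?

5

Compute Mv: M·(-2, -2) = (-10, -10).
Since Mv = λv, compare component 1: -10 = λ·-2, so λ = 5.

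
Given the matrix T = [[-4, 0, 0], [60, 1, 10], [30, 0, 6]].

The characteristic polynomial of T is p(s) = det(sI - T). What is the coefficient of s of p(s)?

p(s) = s^3 - 3s^2 - 22s + 24.
The coefficient of s is -22.

-22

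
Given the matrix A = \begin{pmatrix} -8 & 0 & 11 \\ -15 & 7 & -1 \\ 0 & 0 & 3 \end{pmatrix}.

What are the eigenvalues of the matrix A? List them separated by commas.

Compute the characteristic polynomial p(μ) = det(μI - A).
Expanding the 3×3 determinant: p(μ) = μ^3 - 2μ^2 - 59μ + 168.
Try μ = 7: p(7) = 0, so 7 is a root.
Dividing by (μ - 7) leaves μ^2 + 5μ - 24.
The quadratic factors as (μ + 8)·(μ - 3).
Eigenvalues: -8, 3, 7.

-8, 3, 7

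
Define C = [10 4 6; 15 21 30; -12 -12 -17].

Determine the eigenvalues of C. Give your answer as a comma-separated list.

Set up det(λI - C) = 0.
Expanding the 3×3 determinant: p(λ) = λ^3 - 14λ^2 + 55λ - 42.
Try λ = 1: p(1) = 0, so 1 is a root.
Dividing by (λ - 1) leaves λ^2 - 13λ + 42.
The quadratic factors as (λ - 6)·(λ - 7).
Eigenvalues: 1, 6, 7.

1, 6, 7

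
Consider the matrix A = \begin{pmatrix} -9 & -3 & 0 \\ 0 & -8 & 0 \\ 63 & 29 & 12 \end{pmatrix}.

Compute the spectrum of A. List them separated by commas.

The characteristic polynomial is p(lambda) = det(lambda·I - A).
Cofactor expansion gives p(lambda) = lambda^3 + 5·lambda^2 - 132·lambda - 864.
Rational-root test: lambda = -9 gives p(-9) = 0.
Dividing by (lambda + 9) leaves lambda^2 - 4·lambda - 96.
The quadratic factors as (lambda + 8)·(lambda - 12).
Eigenvalues: -9, -8, 12.

-9, -8, 12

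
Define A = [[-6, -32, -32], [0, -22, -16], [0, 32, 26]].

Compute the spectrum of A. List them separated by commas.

The characteristic polynomial is p(r) = det(rI - A).
Expanding along the first row, p(r) = r^3 + 2r^2 - 84r - 360.
Rational-root test: r = -6 gives p(-6) = 0.
Dividing by (r + 6) leaves r^2 - 4r - 60.
The quadratic factors as (r + 6)·(r - 10).
Eigenvalues: -6, -6, 10.

-6, -6, 10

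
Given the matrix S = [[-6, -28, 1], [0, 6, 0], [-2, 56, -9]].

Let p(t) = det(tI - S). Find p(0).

-336

p(0) = det(0·I − S) = det(−S) = (−1)^3·det(S).
det(S) = 336, so p(0) = -336.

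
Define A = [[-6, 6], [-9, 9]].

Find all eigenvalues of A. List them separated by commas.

0, 3

det(A - tI) = (-6 - t)(9 - t) - (6)·(-9) = t^2 - 3t.
This factors as t·(t - 3) = 0.
Eigenvalues: 0, 3.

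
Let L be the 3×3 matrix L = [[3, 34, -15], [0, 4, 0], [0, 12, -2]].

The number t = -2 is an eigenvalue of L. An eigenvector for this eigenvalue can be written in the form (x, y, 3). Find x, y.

We need (L + 2I)v = 0.
L + 2I = [[5, 34, -15], [0, 6, 0], [0, 12, 0]].
Row 1: (5)·x + (34)·y + (-15)·3 = 0
Row 2: (0)·x + (6)·y + (0)·3 = 0
Row 3: (0)·x + (12)·y + (0)·3 = 0
Solving gives x = 9, y = 0.
Check: L·(9, 0, 3) = (-18, 0, -6) = -2·(9, 0, 3).

9, 0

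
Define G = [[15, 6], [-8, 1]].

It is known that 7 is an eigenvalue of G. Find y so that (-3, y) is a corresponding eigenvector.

4

We need (G - 7I)v = 0.
G - 7I = [[8, 6], [-8, -6]].
Row 1: (8)·-3 + (6)·y = 0
Row 2: (-8)·-3 + (-6)·y = 0
Solving gives y = 4.
Check: G·(-3, 4) = (-21, 28) = 7·(-3, 4).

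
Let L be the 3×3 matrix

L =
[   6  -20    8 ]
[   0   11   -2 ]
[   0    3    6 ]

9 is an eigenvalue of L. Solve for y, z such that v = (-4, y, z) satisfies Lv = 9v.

We need (L - 9I)v = 0.
L - 9I = [[-3, -20, 8], [0, 2, -2], [0, 3, -3]].
Row 1: (-3)·-4 + (-20)·y + (8)·z = 0
Row 2: (0)·-4 + (2)·y + (-2)·z = 0
Row 3: (0)·-4 + (3)·y + (-3)·z = 0
Solving gives y = 1, z = 1.
Check: L·(-4, 1, 1) = (-36, 9, 9) = 9·(-4, 1, 1).

1, 1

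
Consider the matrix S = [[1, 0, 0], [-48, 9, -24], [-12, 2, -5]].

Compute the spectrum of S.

The characteristic polynomial is p(t) = det(tI - S).
Cofactor expansion gives p(t) = t^3 - 5t^2 + 7t - 3.
Try t = 1: p(1) = 0, so 1 is a root.
Dividing by (t - 1) leaves t^2 - 4t + 3.
The quadratic factors as (t - 1)·(t - 3).
Eigenvalues: 1, 1, 3.

1, 1, 3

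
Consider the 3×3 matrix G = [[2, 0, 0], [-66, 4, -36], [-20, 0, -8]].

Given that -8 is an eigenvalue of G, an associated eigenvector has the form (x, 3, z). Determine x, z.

We need (G + 8I)v = 0.
G + 8I = [[10, 0, 0], [-66, 12, -36], [-20, 0, 0]].
Row 1: (10)·x + (0)·3 + (0)·z = 0
Row 2: (-66)·x + (12)·3 + (-36)·z = 0
Row 3: (-20)·x + (0)·3 + (0)·z = 0
Solving gives x = 0, z = 1.
Check: G·(0, 3, 1) = (0, -24, -8) = -8·(0, 3, 1).

0, 1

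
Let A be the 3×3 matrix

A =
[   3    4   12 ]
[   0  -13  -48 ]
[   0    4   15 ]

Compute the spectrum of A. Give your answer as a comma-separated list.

-1, 3, 3

Set up det(μI - A) = 0.
Cofactor expansion gives p(μ) = μ^3 - 5μ^2 + 3μ + 9.
Try μ = 3: p(3) = 0, so 3 is a root.
Dividing by (μ - 3) leaves μ^2 - 2μ - 3.
The quadratic factors as (μ + 1)·(μ - 3).
Eigenvalues: -1, 3, 3.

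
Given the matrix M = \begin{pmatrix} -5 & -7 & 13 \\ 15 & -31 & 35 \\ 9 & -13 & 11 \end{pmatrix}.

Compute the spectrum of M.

Set up det(rI - M) = 0.
Cofactor expansion gives p(r) = r^3 + 25r^2 + 202r + 528.
Since p(-6) = 0, r = -6 is a root.
Dividing by (r + 6) leaves r^2 + 19r + 88.
The quadratic factors as (r + 11)·(r + 8).
Eigenvalues: -11, -8, -6.

-11, -8, -6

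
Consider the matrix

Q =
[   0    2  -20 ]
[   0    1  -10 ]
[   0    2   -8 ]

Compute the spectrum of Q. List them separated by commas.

The characteristic polynomial is p(t) = det(tI - Q).
Expanding along the first row, p(t) = t^3 + 7t^2 + 12t.
Since p(0) = 0, t = 0 is a root.
Factor out t: p(t) = t·(t^2 + 7t + 12).
The quadratic factors as (t + 4)·(t + 3).
Eigenvalues: -4, -3, 0.

-4, -3, 0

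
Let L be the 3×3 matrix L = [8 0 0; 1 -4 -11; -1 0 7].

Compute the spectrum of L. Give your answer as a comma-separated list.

Compute the characteristic polynomial p(λ) = det(λI - L).
Cofactor expansion gives p(λ) = λ^3 - 11λ^2 - 4λ + 224.
Rational-root test: λ = -4 gives p(-4) = 0.
Dividing by (λ + 4) leaves λ^2 - 15λ + 56.
The quadratic factors as (λ - 7)·(λ - 8).
Eigenvalues: -4, 7, 8.

-4, 7, 8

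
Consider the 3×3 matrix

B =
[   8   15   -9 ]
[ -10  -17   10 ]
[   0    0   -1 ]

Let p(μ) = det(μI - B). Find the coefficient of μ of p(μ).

p(μ) = μ^3 + 10μ^2 + 23μ + 14.
The coefficient of μ is 23.

23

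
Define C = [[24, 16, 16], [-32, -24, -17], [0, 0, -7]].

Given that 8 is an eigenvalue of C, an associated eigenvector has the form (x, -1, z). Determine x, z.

1, 0

We need (C - 8I)v = 0.
C - 8I = [[16, 16, 16], [-32, -32, -17], [0, 0, -15]].
Row 1: (16)·x + (16)·-1 + (16)·z = 0
Row 2: (-32)·x + (-32)·-1 + (-17)·z = 0
Row 3: (0)·x + (0)·-1 + (-15)·z = 0
Solving gives x = 1, z = 0.
Check: C·(1, -1, 0) = (8, -8, 0) = 8·(1, -1, 0).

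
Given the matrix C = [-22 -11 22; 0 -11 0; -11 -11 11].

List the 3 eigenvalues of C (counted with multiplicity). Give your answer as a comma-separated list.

-11, -11, 0

Set up det(λI - C) = 0.
Cofactor expansion gives p(λ) = λ^3 + 22λ^2 + 121λ.
Rational-root test: λ = 0 gives p(0) = 0.
Dividing by λ leaves λ^2 + 22λ + 121.
The quadratic factor is (λ + 11)^2.
Eigenvalues: -11, -11, 0.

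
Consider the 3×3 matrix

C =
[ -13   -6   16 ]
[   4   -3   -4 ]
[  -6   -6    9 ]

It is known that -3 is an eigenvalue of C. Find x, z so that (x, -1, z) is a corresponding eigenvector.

We need (C + 3I)v = 0.
C + 3I = [[-10, -6, 16], [4, 0, -4], [-6, -6, 12]].
Row 1: (-10)·x + (-6)·-1 + (16)·z = 0
Row 2: (4)·x + (0)·-1 + (-4)·z = 0
Row 3: (-6)·x + (-6)·-1 + (12)·z = 0
Solving gives x = -1, z = -1.
Check: C·(-1, -1, -1) = (3, 3, 3) = -3·(-1, -1, -1).

-1, -1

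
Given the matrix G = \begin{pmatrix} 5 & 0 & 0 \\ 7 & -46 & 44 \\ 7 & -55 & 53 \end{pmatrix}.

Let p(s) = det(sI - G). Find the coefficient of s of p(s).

17

p(s) = s^3 - 12s^2 + 17s + 90.
The coefficient of s is 17.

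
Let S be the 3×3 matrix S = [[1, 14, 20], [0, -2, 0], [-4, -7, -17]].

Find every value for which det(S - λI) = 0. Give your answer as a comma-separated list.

Set up det(μI - S) = 0.
Expanding the 3×3 determinant: p(μ) = μ^3 + 18μ^2 + 95μ + 126.
Since p(-7) = 0, μ = -7 is a root.
Dividing by (μ + 7) leaves μ^2 + 11μ + 18.
The quadratic factors as (μ + 9)·(μ + 2).
Eigenvalues: -9, -7, -2.

-9, -7, -2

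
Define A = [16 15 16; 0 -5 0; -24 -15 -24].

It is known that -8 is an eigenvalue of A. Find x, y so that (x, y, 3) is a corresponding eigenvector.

-2, 0

We need (A + 8I)v = 0.
A + 8I = [[24, 15, 16], [0, 3, 0], [-24, -15, -16]].
Row 1: (24)·x + (15)·y + (16)·3 = 0
Row 2: (0)·x + (3)·y + (0)·3 = 0
Row 3: (-24)·x + (-15)·y + (-16)·3 = 0
Solving gives x = -2, y = 0.
Check: A·(-2, 0, 3) = (16, 0, -24) = -8·(-2, 0, 3).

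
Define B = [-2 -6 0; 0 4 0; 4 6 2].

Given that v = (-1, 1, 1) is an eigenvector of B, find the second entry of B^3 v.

First find the eigenvalue: Bv = (-4, 4, 4) = 4·(-1, 1, 1), so λ = 4.
Then B^3 v = λ^3·v = 4^3·(-1, 1, 1) = 64·(-1, 1, 1) = (-64, 64, 64).

64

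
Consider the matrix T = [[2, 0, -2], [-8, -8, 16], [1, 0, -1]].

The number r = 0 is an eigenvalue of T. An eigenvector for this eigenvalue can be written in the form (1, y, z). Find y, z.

We need (T)v = 0.
T = [[2, 0, -2], [-8, -8, 16], [1, 0, -1]].
Row 1: (2)·1 + (0)·y + (-2)·z = 0
Row 2: (-8)·1 + (-8)·y + (16)·z = 0
Row 3: (1)·1 + (0)·y + (-1)·z = 0
Solving gives y = 1, z = 1.
Check: T·(1, 1, 1) = (0, 0, 0) = 0·(1, 1, 1).

1, 1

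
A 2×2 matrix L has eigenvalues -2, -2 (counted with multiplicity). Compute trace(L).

trace(L) is the sum of the eigenvalues: (-2) + (-2) = -4.

-4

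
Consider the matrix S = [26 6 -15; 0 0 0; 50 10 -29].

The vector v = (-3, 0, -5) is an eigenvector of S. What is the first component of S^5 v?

First find the eigenvalue: Sv = (-3, 0, -5) = 1·(-3, 0, -5), so λ = 1.
Then S^5 v = λ^5·v = 1^5·(-3, 0, -5) = 1·(-3, 0, -5) = (-3, 0, -5).

-3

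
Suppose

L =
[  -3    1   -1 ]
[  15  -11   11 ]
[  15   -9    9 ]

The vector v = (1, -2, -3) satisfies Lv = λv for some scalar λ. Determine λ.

Compute Lv: L·(1, -2, -3) = (-2, 4, 6).
Since Lv = λv, compare component 1: -2 = λ·1, so λ = -2.

-2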